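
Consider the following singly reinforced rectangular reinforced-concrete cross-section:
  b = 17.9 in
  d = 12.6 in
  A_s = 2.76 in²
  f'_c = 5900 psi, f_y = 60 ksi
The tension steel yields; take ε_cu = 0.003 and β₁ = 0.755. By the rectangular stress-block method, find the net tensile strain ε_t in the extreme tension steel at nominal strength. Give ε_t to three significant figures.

a = A_s f_y/(0.85 f'_c b) = 1.845 in.
β₁ = 0.755, so c = a/β₁ = 1.845/0.755 = 2.444 in.
From the linear strain diagram with ε_cu = 0.003: ε_t = 0.003 (d − c)/c = 0.003 × (12.6 − 2.444)/2.444 = 0.0125.
Since ε_t ≥ 0.005, the section is tension-controlled.

ε_t ≈ 0.0125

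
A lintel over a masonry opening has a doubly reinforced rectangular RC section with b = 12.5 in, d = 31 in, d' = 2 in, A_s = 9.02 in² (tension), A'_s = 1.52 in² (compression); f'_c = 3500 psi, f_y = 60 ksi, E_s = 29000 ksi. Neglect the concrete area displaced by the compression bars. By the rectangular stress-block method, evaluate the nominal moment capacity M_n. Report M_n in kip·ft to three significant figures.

M_n ≈ 1160 kip·ft

Assume both steels yield.
a = (A_s − A'_s) f_y/(0.85 f'_c b) = (9.02 − 1.52) × 60/(0.85 × 3.5 × 12.5) = 12.101 in.
c = a/β₁ = 12.101/0.85 = 14.236 in; ε'_s = 0.003(c − d')/c = 0.0026 ≥ ε_y = 0.0021, so the compression steel yields.
M_n = (A_s − A'_s) f_y (d − a/2) + A'_s f_y (d − d') = 450 × (31 − 6.0505) + 91.2 × (31 − 2) = 11227.3 + 2644.8 = 13872.1 kip·in = 13872.1/12 = 1156.01 kip·ft.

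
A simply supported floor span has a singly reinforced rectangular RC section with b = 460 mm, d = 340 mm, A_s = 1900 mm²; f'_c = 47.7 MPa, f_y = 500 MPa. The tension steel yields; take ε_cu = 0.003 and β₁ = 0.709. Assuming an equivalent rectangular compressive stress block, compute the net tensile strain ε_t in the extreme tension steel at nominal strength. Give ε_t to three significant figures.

a = A_s f_y/(0.85 f'_c b) = 50.94 mm.
β₁ = 0.709, so c = a/β₁ = 50.94/0.709 = 71.85 mm.
From the linear strain diagram with ε_cu = 0.003: ε_t = 0.003 (d − c)/c = 0.003 × (340 − 71.85)/71.85 = 0.0112.
Since ε_t ≥ 0.005, the section is tension-controlled.

ε_t ≈ 0.0112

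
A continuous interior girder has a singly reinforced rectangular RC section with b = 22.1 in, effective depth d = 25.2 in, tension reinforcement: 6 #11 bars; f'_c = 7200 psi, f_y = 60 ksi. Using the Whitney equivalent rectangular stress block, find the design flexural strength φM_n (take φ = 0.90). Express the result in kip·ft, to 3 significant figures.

φM_n ≈ 974 kip·ft

A_s = 6 × 1.56 = 9.36 in².
T = A_s f_y = 9.36 × 60 = 561.6 kips.
a = T/(0.85 f'_c b) = 561.6/(0.85 × 7.2 × 22.1) = 4.152 in.
M_n = T(d − a/2) = 561.6 × (25.2 − 2.076) = 12986.4 kip·in = 12986.4/12 = 1082.20 kip·ft.
φM_n = 0.90 × 1082.20 = 973.98 kip·ft.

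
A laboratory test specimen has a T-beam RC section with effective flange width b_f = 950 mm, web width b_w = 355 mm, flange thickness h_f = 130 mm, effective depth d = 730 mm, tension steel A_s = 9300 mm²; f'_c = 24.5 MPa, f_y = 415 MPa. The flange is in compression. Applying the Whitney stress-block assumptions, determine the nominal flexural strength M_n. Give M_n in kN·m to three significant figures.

Tension: T = A_s f_y = 9300 × 415 = 3859500 N.
Try a within the flange: a = T/(0.85 f'_c b_f) = 3859500/(0.85 × 24.5 × 950) = 195.08 mm.
a = 195.08 > h_f = 130 mm: the block extends into the web. Split into flange-overhang and web parts.
C_f = 0.85 f'_c (b_f − b_w) h_f = 0.85 × 24.5 × (950 − 355) × 130 = 1610814 N.
Remaining web compression depth: a_w = (T − C_f)/(0.85 f'_c b_w) = (3859500 − 1610814)/(0.85 × 24.5 × 355) = 304.17 mm.
M_n = C_f(d − h_f/2) + (T − C_f)(d − a_w/2) = 1610814 × (730 − 65) + 2248686 × (730 − 152.085) = 1071.19 + 1299.55 = 2370.74 × 10⁶ N·mm.
M_n = 2370.74 kN·m.

M_n ≈ 2370 kN·m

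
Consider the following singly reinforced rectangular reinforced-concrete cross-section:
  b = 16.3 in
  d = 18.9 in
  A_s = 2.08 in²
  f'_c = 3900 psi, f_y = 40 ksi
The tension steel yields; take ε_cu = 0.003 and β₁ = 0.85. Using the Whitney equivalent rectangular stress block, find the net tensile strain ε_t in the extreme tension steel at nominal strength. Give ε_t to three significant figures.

ε_t ≈ 0.0283

a = A_s f_y/(0.85 f'_c b) = 1.540 in.
β₁ = 0.85, so c = a/β₁ = 1.540/0.85 = 1.812 in.
From the linear strain diagram with ε_cu = 0.003: ε_t = 0.003 (d − c)/c = 0.003 × (18.9 − 1.812)/1.812 = 0.0283.
Since ε_t ≥ 0.005, the section is tension-controlled.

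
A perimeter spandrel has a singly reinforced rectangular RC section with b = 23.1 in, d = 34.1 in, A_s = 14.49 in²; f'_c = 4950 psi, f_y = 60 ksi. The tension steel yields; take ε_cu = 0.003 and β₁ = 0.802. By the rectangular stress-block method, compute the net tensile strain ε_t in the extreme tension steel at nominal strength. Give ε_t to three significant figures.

ε_t ≈ 0.00617

a = A_s f_y/(0.85 f'_c b) = 8.945 in.
β₁ = 0.802, so c = a/β₁ = 8.945/0.802 = 11.153 in.
From the linear strain diagram with ε_cu = 0.003: ε_t = 0.003 (d − c)/c = 0.003 × (34.1 − 11.153)/11.153 = 0.00617.
Since ε_t ≥ 0.005, the section is tension-controlled.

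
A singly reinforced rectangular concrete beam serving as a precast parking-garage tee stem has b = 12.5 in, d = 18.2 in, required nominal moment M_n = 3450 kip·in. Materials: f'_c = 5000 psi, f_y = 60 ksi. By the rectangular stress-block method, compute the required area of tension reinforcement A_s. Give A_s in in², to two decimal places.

A_s ≈ 3.55 in²

From M_n = 0.85 f'_c a b (d − a/2):
a = d − √(d² − 2M_n/(0.85 f'_c b)) = 18.2 − √(18.2² − 2 × 3450/(0.85 × 5 × 12.5)) = 4.010 in.
A_s = 0.85 f'_c a b / f_y = 0.85 × 5 × 4.010 × 12.5 / 60 = 3.551 in².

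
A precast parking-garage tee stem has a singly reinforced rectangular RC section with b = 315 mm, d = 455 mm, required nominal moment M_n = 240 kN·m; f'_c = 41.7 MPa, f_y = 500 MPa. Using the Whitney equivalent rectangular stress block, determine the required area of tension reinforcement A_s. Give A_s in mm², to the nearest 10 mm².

A_s ≈ 1120 mm²

With M_n = 0.85 f'_c a b (d − a/2), solve the quadratic for a:
a = d − √(d² − 2M_n/(0.85 f'_c b)) = 455 − √(455² − 2 × 240×10⁶/(0.85 × 41.7 × 315)) = 49.99 mm.
A_s = 0.85 f'_c a b / f_y = 0.85 × 41.7 × 49.99 × 315 / 500 = 1116.3 mm².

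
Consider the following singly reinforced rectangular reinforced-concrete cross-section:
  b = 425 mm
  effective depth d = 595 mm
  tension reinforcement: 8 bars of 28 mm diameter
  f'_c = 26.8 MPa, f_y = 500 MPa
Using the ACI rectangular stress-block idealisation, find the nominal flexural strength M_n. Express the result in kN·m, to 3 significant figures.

A_s = 8 × 616 = 4928 mm².
T = A_s f_y = 4928 × 500 = 2464000 N = 2464 kN.
From C = T: a = T/(0.85 f'_c b) = 2464000/(0.85 × 26.8 × 425) = 254.51 mm.
M_n = T(d − a/2) = 2464 kN × (595 − 127.255) mm = 1152.52 kN·m.

M_n ≈ 1150 kN·m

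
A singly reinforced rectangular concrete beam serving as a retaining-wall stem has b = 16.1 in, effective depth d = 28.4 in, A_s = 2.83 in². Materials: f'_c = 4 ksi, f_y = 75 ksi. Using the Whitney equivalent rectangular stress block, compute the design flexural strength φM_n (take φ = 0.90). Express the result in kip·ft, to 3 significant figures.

T = A_s f_y = 2.83 × 75 = 212.25 kips.
a = T/(0.85 f'_c b) = 212.25/(0.85 × 4 × 16.1) = 3.877 in.
M_n = T(d − a/2) = 212.25 × (28.4 − 1.9385) = 5616.5 kip·in = 5616.5/12 = 468.04 kip·ft.
φM_n = 0.90 × 468.04 = 421.24 kip·ft.

φM_n ≈ 421 kip·ft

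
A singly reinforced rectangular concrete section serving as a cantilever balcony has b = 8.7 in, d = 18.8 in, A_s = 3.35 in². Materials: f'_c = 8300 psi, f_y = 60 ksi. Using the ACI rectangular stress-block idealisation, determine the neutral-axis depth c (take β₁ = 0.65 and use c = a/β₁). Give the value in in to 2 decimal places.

c ≈ 5.04 in

T = A_s f_y = 3.35 × 60 = 201 kips.
a = T/(0.85 f'_c b) = 201/(0.85 × 8.3 × 8.7) = 3.2748 in.
With β₁ = 0.65, c = a/β₁ = 3.2748/0.65 = 5.04 in.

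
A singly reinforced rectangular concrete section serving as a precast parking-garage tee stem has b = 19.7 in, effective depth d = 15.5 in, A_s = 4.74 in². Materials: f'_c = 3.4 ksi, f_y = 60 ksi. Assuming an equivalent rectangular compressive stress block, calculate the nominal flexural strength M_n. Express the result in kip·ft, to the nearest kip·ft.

M_n ≈ 308 kip·ft

T = A_s f_y = 4.74 × 60 = 284.4 kips.
a = T/(0.85 f'_c b) = 284.4/(0.85 × 3.4 × 19.7) = 4.995 in.
M_n = T(d − a/2) = 284.4 × (15.5 − 2.4975) = 3697.9 kip·in = 3697.9/12 = 308.16 kip·ft.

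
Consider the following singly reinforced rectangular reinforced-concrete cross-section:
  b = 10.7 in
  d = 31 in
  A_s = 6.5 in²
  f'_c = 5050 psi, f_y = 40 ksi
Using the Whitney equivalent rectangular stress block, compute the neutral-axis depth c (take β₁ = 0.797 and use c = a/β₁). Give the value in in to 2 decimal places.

c ≈ 7.10 in

T = A_s f_y = 6.5 × 40 = 260 kips.
a = T/(0.85 f'_c b) = 260/(0.85 × 5.05 × 10.7) = 5.6608 in.
With β₁ = 0.797, c = a/β₁ = 5.6608/0.797 = 7.10 in.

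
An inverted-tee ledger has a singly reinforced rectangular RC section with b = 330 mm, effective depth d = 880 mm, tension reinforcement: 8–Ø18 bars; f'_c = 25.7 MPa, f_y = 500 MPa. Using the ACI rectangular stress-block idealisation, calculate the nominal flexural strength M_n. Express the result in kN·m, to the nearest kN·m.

M_n ≈ 822 kN·m

A_s = 8 × 254 = 2032 mm².
T = A_s f_y = 2032 × 500 = 1016000 N = 1016 kN.
From C = T: a = T/(0.85 f'_c b) = 1016000/(0.85 × 25.7 × 330) = 140.94 mm.
M_n = T(d − a/2) = 1016 kN × (880 − 70.47) mm = 822.48 kN·m.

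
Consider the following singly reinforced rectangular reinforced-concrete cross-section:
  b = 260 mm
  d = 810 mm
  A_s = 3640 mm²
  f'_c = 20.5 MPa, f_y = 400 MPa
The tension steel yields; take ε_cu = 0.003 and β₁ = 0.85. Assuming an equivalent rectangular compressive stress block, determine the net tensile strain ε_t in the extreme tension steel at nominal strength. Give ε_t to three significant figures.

ε_t ≈ 0.00343

a = A_s f_y/(0.85 f'_c b) = 321.38 mm.
β₁ = 0.85, so c = a/β₁ = 321.38/0.85 = 378.09 mm.
From the linear strain diagram with ε_cu = 0.003: ε_t = 0.003 (d − c)/c = 0.003 × (810 − 378.09)/378.09 = 0.00343.
ε_t < 0.004 — the section is over-reinforced for flexure under ACI limits.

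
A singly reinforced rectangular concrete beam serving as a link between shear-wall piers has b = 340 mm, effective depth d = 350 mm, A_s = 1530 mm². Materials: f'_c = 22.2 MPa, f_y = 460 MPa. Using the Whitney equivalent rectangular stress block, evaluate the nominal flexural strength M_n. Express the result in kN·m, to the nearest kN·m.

T = A_s f_y = 1530 × 460 = 703800 N = 703.8 kN.
From C = T: a = T/(0.85 f'_c b) = 703800/(0.85 × 22.2 × 340) = 109.70 mm.
M_n = T(d − a/2) = 703.8 kN × (350 − 54.85) mm = 207.73 kN·m.

M_n ≈ 208 kN·m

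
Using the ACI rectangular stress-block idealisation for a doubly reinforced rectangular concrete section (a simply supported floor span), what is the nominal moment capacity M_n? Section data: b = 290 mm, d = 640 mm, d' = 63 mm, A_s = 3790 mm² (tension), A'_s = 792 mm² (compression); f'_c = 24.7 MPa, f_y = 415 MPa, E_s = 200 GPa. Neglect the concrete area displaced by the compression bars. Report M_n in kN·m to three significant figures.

M_n ≈ 859 kN·m

Assume both tension and compression steel yield.
Net tension couple steel: A_s − A'_s = 2998 mm².
a = (A_s − A'_s) f_y / (0.85 f'_c b) = 1244170/(0.85 × 24.7 × 290) = 204.35 mm.
c = a/β₁ = 204.35/0.85 = 240.41 mm; ε'_s = 0.003(c − d')/c = 0.0022 ≥ f_y/E_s = 0.0021, so compression steel does yield.
M_n = (A_s − A'_s) f_y (d − a/2) + A'_s f_y (d − d') = [1244170 × (640 − 102.175) + 328680 × (640 − 63)] × 10⁻⁶ = 669.15 + 189.65 = 858.80 kN·m.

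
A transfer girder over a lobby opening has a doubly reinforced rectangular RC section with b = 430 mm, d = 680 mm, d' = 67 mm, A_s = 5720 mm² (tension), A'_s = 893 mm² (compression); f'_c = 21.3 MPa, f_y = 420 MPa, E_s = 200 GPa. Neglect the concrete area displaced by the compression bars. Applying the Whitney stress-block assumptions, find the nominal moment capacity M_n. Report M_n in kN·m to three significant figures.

Assume both tension and compression steel yield.
Net tension couple steel: A_s − A'_s = 4827 mm².
a = (A_s − A'_s) f_y / (0.85 f'_c b) = 2027340/(0.85 × 21.3 × 430) = 260.41 mm.
c = a/β₁ = 260.41/0.85 = 306.36 mm; ε'_s = 0.003(c − d')/c = 0.0023 ≥ f_y/E_s = 0.0021, so compression steel does yield.
M_n = (A_s − A'_s) f_y (d − a/2) + A'_s f_y (d − d') = [2027340 × (680 − 130.205) + 375060 × (680 − 67)] × 10⁻⁶ = 1114.62 + 229.91 = 1344.53 kN·m.

M_n ≈ 1340 kN·m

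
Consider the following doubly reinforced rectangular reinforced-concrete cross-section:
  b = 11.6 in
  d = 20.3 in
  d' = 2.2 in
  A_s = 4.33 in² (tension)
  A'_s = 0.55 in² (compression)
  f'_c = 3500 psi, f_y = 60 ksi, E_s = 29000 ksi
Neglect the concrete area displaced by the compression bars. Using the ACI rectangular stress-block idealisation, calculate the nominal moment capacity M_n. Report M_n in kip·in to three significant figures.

Assume both steels yield.
a = (A_s − A'_s) f_y/(0.85 f'_c b) = (4.33 − 0.55) × 60/(0.85 × 3.5 × 11.6) = 6.572 in.
c = a/β₁ = 6.572/0.85 = 7.732 in; ε'_s = 0.003(c − d')/c = 0.0021 ≥ ε_y = 0.0021, so the compression steel yields.
M_n = (A_s − A'_s) f_y (d − a/2) + A'_s f_y (d − d') = 226.8 × (20.3 − 3.286) + 33 × (20.3 − 2.2) = 3858.8 + 597.3 = 4456.1 kip·in.

M_n ≈ 4460 kip·in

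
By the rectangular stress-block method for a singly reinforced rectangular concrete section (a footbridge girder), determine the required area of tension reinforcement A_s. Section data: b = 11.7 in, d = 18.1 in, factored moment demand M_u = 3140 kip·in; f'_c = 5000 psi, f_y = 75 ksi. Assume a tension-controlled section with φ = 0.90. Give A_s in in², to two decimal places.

A_s ≈ 2.93 in²

M_n = M_u/φ = 3140/0.90 = 3488.89 kip·in.
From M_n = 0.85 f'_c a b (d − a/2):
a = d − √(d² − 2M_n/(0.85 f'_c b)) = 18.1 − √(18.1² − 2 × 3488.89/(0.85 × 5 × 11.7)) = 4.415 in.
A_s = 0.85 f'_c a b / f_y = 0.85 × 5 × 4.415 × 11.7 / 75 = 2.927 in².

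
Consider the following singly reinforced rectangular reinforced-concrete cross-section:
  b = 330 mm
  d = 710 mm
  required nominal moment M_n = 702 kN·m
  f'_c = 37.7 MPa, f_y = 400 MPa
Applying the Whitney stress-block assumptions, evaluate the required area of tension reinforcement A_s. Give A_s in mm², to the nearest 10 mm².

With M_n = 0.85 f'_c a b (d − a/2), solve the quadratic for a:
a = d − √(d² − 2M_n/(0.85 f'_c b)) = 710 − √(710² − 2 × 702×10⁶/(0.85 × 37.7 × 330)) = 100.63 mm.
A_s = 0.85 f'_c a b / f_y = 0.85 × 37.7 × 100.63 × 330 / 400 = 2660.4 mm².

A_s ≈ 2660 mm²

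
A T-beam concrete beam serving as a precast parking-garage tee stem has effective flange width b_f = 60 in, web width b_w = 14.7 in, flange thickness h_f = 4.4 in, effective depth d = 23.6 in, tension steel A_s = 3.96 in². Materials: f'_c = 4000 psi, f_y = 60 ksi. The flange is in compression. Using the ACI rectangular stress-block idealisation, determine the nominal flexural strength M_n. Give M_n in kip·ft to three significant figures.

M_n ≈ 456 kip·ft

Tension: T = A_s f_y = 3.96 × 60 = 237.6 kips.
Try a within the flange: a = T/(0.85 f'_c b_f) = 237.6/(0.85 × 4 × 60) = 1.165 in.
Since a = 1.165 ≤ h_f = 4.4 in, the stress block lies entirely in the flange; analyse as a rectangular beam of width b_f.
M_n = T(d − a/2) = 237.6 × (23.6 − 0.5825) = 5469.0 kip·in.
M_n = 5469.0/12 = 455.75 kip·ft.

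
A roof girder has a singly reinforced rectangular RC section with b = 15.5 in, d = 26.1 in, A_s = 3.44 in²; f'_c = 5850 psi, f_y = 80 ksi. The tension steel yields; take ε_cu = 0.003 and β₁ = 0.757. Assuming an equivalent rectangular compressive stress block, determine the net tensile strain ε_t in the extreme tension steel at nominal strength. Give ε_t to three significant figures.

a = A_s f_y/(0.85 f'_c b) = 3.571 in.
β₁ = 0.757, so c = a/β₁ = 3.571/0.757 = 4.717 in.
From the linear strain diagram with ε_cu = 0.003: ε_t = 0.003 (d − c)/c = 0.003 × (26.1 − 4.717)/4.717 = 0.0136.
Since ε_t ≥ 0.005, the section is tension-controlled.

ε_t ≈ 0.0136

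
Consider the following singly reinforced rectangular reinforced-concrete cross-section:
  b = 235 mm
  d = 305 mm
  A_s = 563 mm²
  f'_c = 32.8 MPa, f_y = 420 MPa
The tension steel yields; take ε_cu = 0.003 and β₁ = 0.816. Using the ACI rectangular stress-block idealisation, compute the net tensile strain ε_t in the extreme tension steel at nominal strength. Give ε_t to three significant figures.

a = A_s f_y/(0.85 f'_c b) = 36.09 mm.
β₁ = 0.816, so c = a/β₁ = 36.09/0.816 = 44.23 mm.
From the linear strain diagram with ε_cu = 0.003: ε_t = 0.003 (d − c)/c = 0.003 × (305 − 44.23)/44.23 = 0.0177.
Since ε_t ≥ 0.005, the section is tension-controlled.

ε_t ≈ 0.0177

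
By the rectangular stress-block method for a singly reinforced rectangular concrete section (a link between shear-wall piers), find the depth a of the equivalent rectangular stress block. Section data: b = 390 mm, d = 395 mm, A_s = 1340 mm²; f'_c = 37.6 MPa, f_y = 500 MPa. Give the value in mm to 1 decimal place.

a ≈ 53.8 mm

T = A_s f_y = 1340 × 500 = 670000 N = 670 kN.
Setting C = 0.85 f'_c a b equal to T: a = 670000/(0.85 × 37.6 × 390) = 53.8 mm.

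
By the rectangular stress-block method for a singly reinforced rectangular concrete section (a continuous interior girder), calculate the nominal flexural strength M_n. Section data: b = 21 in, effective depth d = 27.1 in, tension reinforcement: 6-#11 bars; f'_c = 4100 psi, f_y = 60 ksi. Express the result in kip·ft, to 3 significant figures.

A_s = 6 × 1.56 = 9.36 in².
T = A_s f_y = 9.36 × 60 = 561.6 kips.
a = T/(0.85 f'_c b) = 561.6/(0.85 × 4.1 × 21) = 7.674 in.
M_n = T(d − a/2) = 561.6 × (27.1 − 3.837) = 13064.5 kip·in = 13064.5/12 = 1088.71 kip·ft.

M_n ≈ 1090 kip·ft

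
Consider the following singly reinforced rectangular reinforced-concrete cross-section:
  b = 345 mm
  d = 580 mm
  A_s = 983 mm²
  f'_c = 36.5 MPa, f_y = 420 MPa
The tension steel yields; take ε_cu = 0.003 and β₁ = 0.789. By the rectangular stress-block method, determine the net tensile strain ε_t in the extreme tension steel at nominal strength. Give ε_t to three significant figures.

a = A_s f_y/(0.85 f'_c b) = 38.57 mm.
β₁ = 0.789, so c = a/β₁ = 38.57/0.789 = 48.88 mm.
From the linear strain diagram with ε_cu = 0.003: ε_t = 0.003 (d − c)/c = 0.003 × (580 − 48.88)/48.88 = 0.0326.
Since ε_t ≥ 0.005, the section is tension-controlled.

ε_t ≈ 0.0326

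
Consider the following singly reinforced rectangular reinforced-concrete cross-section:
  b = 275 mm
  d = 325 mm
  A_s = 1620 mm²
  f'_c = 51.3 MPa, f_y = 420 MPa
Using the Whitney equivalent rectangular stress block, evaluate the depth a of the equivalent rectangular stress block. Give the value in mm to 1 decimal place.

T = A_s f_y = 1620 × 420 = 680400 N = 680.4 kN.
Setting C = 0.85 f'_c a b equal to T: a = 680400/(0.85 × 51.3 × 275) = 56.7 mm.

a ≈ 56.7 mm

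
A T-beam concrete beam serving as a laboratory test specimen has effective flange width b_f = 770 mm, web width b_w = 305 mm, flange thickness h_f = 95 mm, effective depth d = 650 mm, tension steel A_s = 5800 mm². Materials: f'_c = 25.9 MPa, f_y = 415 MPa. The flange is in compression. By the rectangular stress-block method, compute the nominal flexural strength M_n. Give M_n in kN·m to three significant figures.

Tension: T = A_s f_y = 5800 × 415 = 2407000 N.
Try a within the flange: a = T/(0.85 f'_c b_f) = 2407000/(0.85 × 25.9 × 770) = 141.99 mm.
a = 141.99 > h_f = 95 mm: the block extends into the web. Split into flange-overhang and web parts.
C_f = 0.85 f'_c (b_f − b_w) h_f = 0.85 × 25.9 × (770 − 305) × 95 = 972513 N.
Remaining web compression depth: a_w = (T − C_f)/(0.85 f'_c b_w) = (2407000 − 972513)/(0.85 × 25.9 × 305) = 213.64 mm.
M_n = C_f(d − h_f/2) + (T − C_f)(d − a_w/2) = 972513 × (650 − 47.5) + 1434487 × (650 − 106.82) = 585.94 + 779.18 = 1365.12 × 10⁶ N·mm.
M_n = 1365.12 kN·m.

M_n ≈ 1370 kN·m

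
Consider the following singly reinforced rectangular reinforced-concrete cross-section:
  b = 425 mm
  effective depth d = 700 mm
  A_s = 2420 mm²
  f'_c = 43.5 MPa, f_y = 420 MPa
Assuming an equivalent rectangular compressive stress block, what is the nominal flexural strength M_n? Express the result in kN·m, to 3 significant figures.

T = A_s f_y = 2420 × 420 = 1016400 N = 1016.4 kN.
From C = T: a = T/(0.85 f'_c b) = 1016400/(0.85 × 43.5 × 425) = 64.68 mm.
M_n = T(d − a/2) = 1016.4 kN × (700 − 32.34) mm = 678.61 kN·m.

M_n ≈ 679 kN·m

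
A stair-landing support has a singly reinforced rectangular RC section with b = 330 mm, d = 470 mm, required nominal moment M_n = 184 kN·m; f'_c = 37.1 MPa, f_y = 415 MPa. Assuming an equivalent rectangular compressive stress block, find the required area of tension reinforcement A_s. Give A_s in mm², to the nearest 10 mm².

With M_n = 0.85 f'_c a b (d − a/2), solve the quadratic for a:
a = d − √(d² − 2M_n/(0.85 f'_c b)) = 470 − √(470² − 2 × 184×10⁶/(0.85 × 37.1 × 330)) = 39.26 mm.
A_s = 0.85 f'_c a b / f_y = 0.85 × 37.1 × 39.26 × 330 / 415 = 984.5 mm².

A_s ≈ 980 mm²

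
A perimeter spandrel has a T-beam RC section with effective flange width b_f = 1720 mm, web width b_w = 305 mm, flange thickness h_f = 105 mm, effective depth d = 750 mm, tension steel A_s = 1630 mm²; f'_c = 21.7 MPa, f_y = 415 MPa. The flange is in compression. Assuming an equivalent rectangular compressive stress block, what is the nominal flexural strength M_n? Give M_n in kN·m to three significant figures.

M_n ≈ 500 kN·m

Tension: T = A_s f_y = 1630 × 415 = 676450 N.
Try a within the flange: a = T/(0.85 f'_c b_f) = 676450/(0.85 × 21.7 × 1720) = 21.32 mm.
Since a = 21.32 ≤ h_f = 105 mm, the stress block lies entirely in the flange; analyse as a rectangular beam of width b_f.
M_n = T(d − a/2) = 676450 × (750 − 10.66) = 500.13 × 10⁶ N·mm.
M_n = 500.13 kN·m.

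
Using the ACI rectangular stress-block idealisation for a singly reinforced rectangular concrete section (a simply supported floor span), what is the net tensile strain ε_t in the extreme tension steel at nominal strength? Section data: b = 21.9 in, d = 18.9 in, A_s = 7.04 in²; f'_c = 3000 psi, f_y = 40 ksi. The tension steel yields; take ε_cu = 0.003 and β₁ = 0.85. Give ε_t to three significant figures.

ε_t ≈ 0.00656

a = A_s f_y/(0.85 f'_c b) = 5.043 in.
β₁ = 0.85, so c = a/β₁ = 5.043/0.85 = 5.933 in.
From the linear strain diagram with ε_cu = 0.003: ε_t = 0.003 (d − c)/c = 0.003 × (18.9 − 5.933)/5.933 = 0.00656.
Since ε_t ≥ 0.005, the section is tension-controlled.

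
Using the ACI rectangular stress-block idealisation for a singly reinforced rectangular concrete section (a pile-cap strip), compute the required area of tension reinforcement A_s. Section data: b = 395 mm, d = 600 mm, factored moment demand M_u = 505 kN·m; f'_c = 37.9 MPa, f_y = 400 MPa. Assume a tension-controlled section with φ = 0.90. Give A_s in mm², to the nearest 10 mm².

M_n = M_u/φ = 505/0.90 = 561.111 kN·m.
With M_n = 0.85 f'_c a b (d − a/2), solve the quadratic for a:
a = d − √(d² − 2M_n/(0.85 f'_c b)) = 600 − √(600² − 2 × 561.111×10⁶/(0.85 × 37.9 × 395)) = 78.65 mm.
A_s = 0.85 f'_c a b / f_y = 0.85 × 37.9 × 78.65 × 395 / 400 = 2502.0 mm².

A_s ≈ 2500 mm²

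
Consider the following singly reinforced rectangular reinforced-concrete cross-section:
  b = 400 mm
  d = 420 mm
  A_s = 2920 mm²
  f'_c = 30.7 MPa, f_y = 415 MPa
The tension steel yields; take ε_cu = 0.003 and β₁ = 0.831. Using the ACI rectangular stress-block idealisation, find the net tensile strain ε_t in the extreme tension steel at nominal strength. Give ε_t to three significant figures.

ε_t ≈ 0.00602

a = A_s f_y/(0.85 f'_c b) = 116.10 mm.
β₁ = 0.831, so c = a/β₁ = 116.10/0.831 = 139.71 mm.
From the linear strain diagram with ε_cu = 0.003: ε_t = 0.003 (d − c)/c = 0.003 × (420 − 139.71)/139.71 = 0.00602.
Since ε_t ≥ 0.005, the section is tension-controlled.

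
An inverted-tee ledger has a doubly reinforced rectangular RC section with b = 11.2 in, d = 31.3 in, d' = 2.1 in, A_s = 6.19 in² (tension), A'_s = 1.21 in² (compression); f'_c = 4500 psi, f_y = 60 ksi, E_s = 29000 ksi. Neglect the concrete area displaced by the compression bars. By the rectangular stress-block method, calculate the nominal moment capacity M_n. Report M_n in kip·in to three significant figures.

M_n ≈ 10400 kip·in

Assume both steels yield.
a = (A_s − A'_s) f_y/(0.85 f'_c b) = (6.19 − 1.21) × 60/(0.85 × 4.5 × 11.2) = 6.975 in.
c = a/β₁ = 6.975/0.825 = 8.455 in; ε'_s = 0.003(c − d')/c = 0.0023 ≥ ε_y = 0.0021, so the compression steel yields.
M_n = (A_s − A'_s) f_y (d − a/2) + A'_s f_y (d − d') = 298.8 × (31.3 − 3.4875) + 72.6 × (31.3 − 2.1) = 8310.4 + 2119.9 = 10430.3 kip·in.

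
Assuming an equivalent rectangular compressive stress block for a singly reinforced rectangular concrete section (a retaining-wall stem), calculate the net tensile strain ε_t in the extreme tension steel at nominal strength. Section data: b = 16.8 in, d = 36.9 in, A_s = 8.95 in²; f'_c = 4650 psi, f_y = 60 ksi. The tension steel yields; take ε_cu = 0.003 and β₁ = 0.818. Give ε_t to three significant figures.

ε_t ≈ 0.00820

a = A_s f_y/(0.85 f'_c b) = 8.087 in.
β₁ = 0.818, so c = a/β₁ = 8.087/0.818 = 9.886 in.
From the linear strain diagram with ε_cu = 0.003: ε_t = 0.003 (d − c)/c = 0.003 × (36.9 − 9.886)/9.886 = 0.00820.
Since ε_t ≥ 0.005, the section is tension-controlled.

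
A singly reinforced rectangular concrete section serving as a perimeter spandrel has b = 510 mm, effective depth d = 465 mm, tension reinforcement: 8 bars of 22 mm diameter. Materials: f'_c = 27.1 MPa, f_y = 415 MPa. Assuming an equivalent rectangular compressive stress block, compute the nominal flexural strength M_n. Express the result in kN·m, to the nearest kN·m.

A_s = 8 × 380 = 3040 mm².
T = A_s f_y = 3040 × 415 = 1261600 N = 1261.6 kN.
From C = T: a = T/(0.85 f'_c b) = 1261600/(0.85 × 27.1 × 510) = 107.39 mm.
M_n = T(d − a/2) = 1261.6 kN × (465 − 53.695) mm = 518.90 kN·m.

M_n ≈ 519 kN·m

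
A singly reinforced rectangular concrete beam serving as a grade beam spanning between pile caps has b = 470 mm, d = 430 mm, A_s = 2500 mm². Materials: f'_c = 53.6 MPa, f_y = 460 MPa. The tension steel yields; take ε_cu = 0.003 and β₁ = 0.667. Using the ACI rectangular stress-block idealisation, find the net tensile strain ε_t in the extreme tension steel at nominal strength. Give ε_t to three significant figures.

a = A_s f_y/(0.85 f'_c b) = 53.71 mm.
β₁ = 0.667, so c = a/β₁ = 53.71/0.667 = 80.52 mm.
From the linear strain diagram with ε_cu = 0.003: ε_t = 0.003 (d − c)/c = 0.003 × (430 − 80.52)/80.52 = 0.0130.
Since ε_t ≥ 0.005, the section is tension-controlled.

ε_t ≈ 0.0130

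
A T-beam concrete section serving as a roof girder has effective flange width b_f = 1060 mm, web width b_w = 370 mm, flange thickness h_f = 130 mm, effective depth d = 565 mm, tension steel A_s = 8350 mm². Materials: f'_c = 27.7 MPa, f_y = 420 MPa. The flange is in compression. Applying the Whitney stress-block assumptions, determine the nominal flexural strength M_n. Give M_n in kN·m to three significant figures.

Tension: T = A_s f_y = 8350 × 420 = 3507000 N.
Try a within the flange: a = T/(0.85 f'_c b_f) = 3507000/(0.85 × 27.7 × 1060) = 140.52 mm.
a = 140.52 > h_f = 130 mm: the block extends into the web. Split into flange-overhang and web parts.
C_f = 0.85 f'_c (b_f − b_w) h_f = 0.85 × 27.7 × (1060 − 370) × 130 = 2111987 N.
Remaining web compression depth: a_w = (T − C_f)/(0.85 f'_c b_w) = (3507000 − 2111987)/(0.85 × 27.7 × 370) = 160.13 mm.
M_n = C_f(d − h_f/2) + (T − C_f)(d − a_w/2) = 2111987 × (565 − 65) + 1395013 × (565 − 80.065) = 1055.99 + 676.49 = 1732.48 × 10⁶ N·mm.
M_n = 1732.48 kN·m.

M_n ≈ 1730 kN·m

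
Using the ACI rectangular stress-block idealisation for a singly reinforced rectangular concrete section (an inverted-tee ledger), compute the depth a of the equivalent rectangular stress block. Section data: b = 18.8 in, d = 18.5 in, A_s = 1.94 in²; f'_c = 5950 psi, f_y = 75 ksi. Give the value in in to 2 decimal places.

T = A_s f_y = 1.94 × 75 = 145.5 kips.
a = T/(0.85 f'_c b) = 145.5/(0.85 × 5.95 × 18.8) = 1.53 in.

a ≈ 1.53 in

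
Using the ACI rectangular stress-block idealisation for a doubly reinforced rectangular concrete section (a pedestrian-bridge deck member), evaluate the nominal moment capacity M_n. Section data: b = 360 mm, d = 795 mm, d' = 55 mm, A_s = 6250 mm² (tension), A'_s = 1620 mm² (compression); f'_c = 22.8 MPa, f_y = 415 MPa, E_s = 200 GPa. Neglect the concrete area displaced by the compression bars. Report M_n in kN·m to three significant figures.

M_n ≈ 1760 kN·m

Assume both tension and compression steel yield.
Net tension couple steel: A_s − A'_s = 4630 mm².
a = (A_s − A'_s) f_y / (0.85 f'_c b) = 1921450/(0.85 × 22.8 × 360) = 275.41 mm.
c = a/β₁ = 275.41/0.85 = 324.01 mm; ε'_s = 0.003(c − d')/c = 0.0025 ≥ f_y/E_s = 0.0021, so compression steel does yield.
M_n = (A_s − A'_s) f_y (d − a/2) + A'_s f_y (d − d') = [1921450 × (795 − 137.705) + 672300 × (795 − 55)] × 10⁻⁶ = 1262.96 + 497.50 = 1760.46 kN·m.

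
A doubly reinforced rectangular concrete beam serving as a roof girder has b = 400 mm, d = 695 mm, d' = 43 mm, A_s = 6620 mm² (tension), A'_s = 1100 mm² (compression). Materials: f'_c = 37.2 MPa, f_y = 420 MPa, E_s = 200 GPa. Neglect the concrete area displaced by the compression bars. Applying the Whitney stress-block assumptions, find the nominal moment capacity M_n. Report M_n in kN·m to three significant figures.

M_n ≈ 1700 kN·m

Assume both tension and compression steel yield.
Net tension couple steel: A_s − A'_s = 5520 mm².
a = (A_s − A'_s) f_y / (0.85 f'_c b) = 2318400/(0.85 × 37.2 × 400) = 183.30 mm.
c = a/β₁ = 183.30/0.784 = 233.80 mm; ε'_s = 0.003(c − d')/c = 0.0024 ≥ f_y/E_s = 0.0021, so compression steel does yield.
M_n = (A_s − A'_s) f_y (d − a/2) + A'_s f_y (d − d') = [2318400 × (695 − 91.65) + 462000 × (695 − 43)] × 10⁻⁶ = 1398.81 + 301.22 = 1700.03 kN·m.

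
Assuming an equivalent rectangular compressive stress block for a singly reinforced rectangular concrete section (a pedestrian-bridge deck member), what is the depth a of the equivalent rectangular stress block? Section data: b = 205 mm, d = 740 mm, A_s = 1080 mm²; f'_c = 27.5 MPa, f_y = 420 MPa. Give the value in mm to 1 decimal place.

T = A_s f_y = 1080 × 420 = 453600 N = 453.6 kN.
Setting C = 0.85 f'_c a b equal to T: a = 453600/(0.85 × 27.5 × 205) = 94.7 mm.

a ≈ 94.7 mm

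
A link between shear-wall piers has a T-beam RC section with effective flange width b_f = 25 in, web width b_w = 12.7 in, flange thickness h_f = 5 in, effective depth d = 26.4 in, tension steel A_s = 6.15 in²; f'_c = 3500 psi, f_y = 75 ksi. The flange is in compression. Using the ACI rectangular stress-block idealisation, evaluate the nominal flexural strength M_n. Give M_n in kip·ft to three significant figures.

M_n ≈ 891 kip·ft

Tension: T = A_s f_y = 6.15 × 75 = 461.25 kips.
Try a within the flange: a = T/(0.85 f'_c b_f) = 461.25/(0.85 × 3.5 × 25) = 6.202 in.
a = 6.202 > h_f = 5 in: the block extends into the web. Split into flange-overhang and web parts.
C_f = 0.85 f'_c (b_f − b_w) h_f = 0.85 × 3.5 × (25 − 12.7) × 5 = 183.0 kips.
Remaining web compression depth: a_w = (T − C_f)/(0.85 f'_c b_w) = (461.25 − 183.0)/(0.85 × 3.5 × 12.7) = 7.365 in.
M_n = C_f(d − h_f/2) + (T − C_f)(d − a_w/2) = 183.0 × (26.4 − 2.5) + 278.25 × (26.4 − 3.6825) = 4373.7 + 6321.1 = 10694.8 kip·in.
M_n = 10694.8/12 = 891.23 kip·ft.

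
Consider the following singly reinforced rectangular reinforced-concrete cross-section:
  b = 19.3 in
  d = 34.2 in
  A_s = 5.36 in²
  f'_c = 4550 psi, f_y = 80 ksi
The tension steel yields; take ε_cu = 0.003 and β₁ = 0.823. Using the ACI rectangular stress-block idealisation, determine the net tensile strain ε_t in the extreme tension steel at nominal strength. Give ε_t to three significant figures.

ε_t ≈ 0.0117

a = A_s f_y/(0.85 f'_c b) = 5.745 in.
β₁ = 0.823, so c = a/β₁ = 5.745/0.823 = 6.981 in.
From the linear strain diagram with ε_cu = 0.003: ε_t = 0.003 (d − c)/c = 0.003 × (34.2 − 6.981)/6.981 = 0.0117.
Since ε_t ≥ 0.005, the section is tension-controlled.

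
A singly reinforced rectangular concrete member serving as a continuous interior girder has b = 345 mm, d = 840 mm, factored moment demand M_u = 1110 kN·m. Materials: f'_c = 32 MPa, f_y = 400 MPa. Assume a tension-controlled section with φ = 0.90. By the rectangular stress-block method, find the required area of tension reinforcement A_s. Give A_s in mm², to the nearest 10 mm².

M_n = M_u/φ = 1110/0.90 = 1233.33 kN·m.
With M_n = 0.85 f'_c a b (d − a/2), solve the quadratic for a:
a = d − √(d² − 2M_n/(0.85 f'_c b)) = 840 − √(840² − 2 × 1233.33×10⁶/(0.85 × 32 × 345)) = 174.61 mm.
A_s = 0.85 f'_c a b / f_y = 0.85 × 32 × 174.61 × 345 / 400 = 4096.4 mm².

A_s ≈ 4100 mm²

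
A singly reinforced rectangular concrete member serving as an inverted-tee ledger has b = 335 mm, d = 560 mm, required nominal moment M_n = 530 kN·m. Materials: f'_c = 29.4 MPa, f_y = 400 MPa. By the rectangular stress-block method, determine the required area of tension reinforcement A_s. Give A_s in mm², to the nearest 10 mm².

With M_n = 0.85 f'_c a b (d − a/2), solve the quadratic for a:
a = d − √(d² − 2M_n/(0.85 f'_c b)) = 560 − √(560² − 2 × 530×10⁶/(0.85 × 29.4 × 335)) = 127.59 mm.
A_s = 0.85 f'_c a b / f_y = 0.85 × 29.4 × 127.59 × 335 / 400 = 2670.3 mm².

A_s ≈ 2670 mm²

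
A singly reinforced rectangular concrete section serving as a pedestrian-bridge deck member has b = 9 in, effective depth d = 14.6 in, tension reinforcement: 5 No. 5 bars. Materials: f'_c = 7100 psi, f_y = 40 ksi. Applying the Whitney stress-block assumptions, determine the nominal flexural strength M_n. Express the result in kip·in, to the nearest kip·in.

M_n ≈ 870 kip·in

A_s = 5 × 0.31 = 1.55 in².
T = A_s f_y = 1.55 × 40 = 62 kips.
a = T/(0.85 f'_c b) = 62/(0.85 × 7.1 × 9) = 1.141 in.
M_n = T(d − a/2) = 62 × (14.6 − 0.5705) = 869.8 kip·in.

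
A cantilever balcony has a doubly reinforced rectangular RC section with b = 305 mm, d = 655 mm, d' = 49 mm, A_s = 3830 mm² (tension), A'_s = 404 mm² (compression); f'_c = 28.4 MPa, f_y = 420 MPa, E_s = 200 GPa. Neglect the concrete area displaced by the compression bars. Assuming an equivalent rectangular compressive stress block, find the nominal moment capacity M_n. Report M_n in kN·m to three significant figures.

Assume both tension and compression steel yield.
Net tension couple steel: A_s − A'_s = 3426 mm².
a = (A_s − A'_s) f_y / (0.85 f'_c b) = 1438920/(0.85 × 28.4 × 305) = 195.43 mm.
c = a/β₁ = 195.43/0.847 = 230.73 mm; ε'_s = 0.003(c − d')/c = 0.0024 ≥ f_y/E_s = 0.0021, so compression steel does yield.
M_n = (A_s − A'_s) f_y (d − a/2) + A'_s f_y (d − d') = [1438920 × (655 − 97.715) + 169680 × (655 − 49)] × 10⁻⁶ = 801.89 + 102.83 = 904.72 kN·m.

M_n ≈ 905 kN·m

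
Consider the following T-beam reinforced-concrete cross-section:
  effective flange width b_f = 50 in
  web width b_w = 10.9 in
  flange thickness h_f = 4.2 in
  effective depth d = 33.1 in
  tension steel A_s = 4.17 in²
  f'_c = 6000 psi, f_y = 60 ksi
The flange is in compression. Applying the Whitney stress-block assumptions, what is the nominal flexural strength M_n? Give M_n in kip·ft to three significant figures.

M_n ≈ 680 kip·ft

Tension: T = A_s f_y = 4.17 × 60 = 250.2 kips.
Try a within the flange: a = T/(0.85 f'_c b_f) = 250.2/(0.85 × 6 × 50) = 0.981 in.
Since a = 0.981 ≤ h_f = 4.2 in, the stress block lies entirely in the flange; analyse as a rectangular beam of width b_f.
M_n = T(d − a/2) = 250.2 × (33.1 − 0.4905) = 8158.9 kip·in.
M_n = 8158.9/12 = 679.91 kip·ft.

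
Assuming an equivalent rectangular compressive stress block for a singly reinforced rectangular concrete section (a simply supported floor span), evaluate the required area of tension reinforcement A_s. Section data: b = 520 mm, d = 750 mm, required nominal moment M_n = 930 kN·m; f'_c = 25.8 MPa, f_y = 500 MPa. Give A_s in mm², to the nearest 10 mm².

With M_n = 0.85 f'_c a b (d − a/2), solve the quadratic for a:
a = d − √(d² − 2M_n/(0.85 f'_c b)) = 750 − √(750² − 2 × 930×10⁶/(0.85 × 25.8 × 520)) = 118.02 mm.
A_s = 0.85 f'_c a b / f_y = 0.85 × 25.8 × 118.02 × 520 / 500 = 2691.7 mm².

A_s ≈ 2690 mm²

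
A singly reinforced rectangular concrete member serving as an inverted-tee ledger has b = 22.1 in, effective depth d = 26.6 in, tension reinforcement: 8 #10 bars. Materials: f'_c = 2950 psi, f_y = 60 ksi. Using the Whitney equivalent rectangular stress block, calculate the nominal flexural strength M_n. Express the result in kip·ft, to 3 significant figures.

A_s = 8 × 1.27 = 10.16 in².
T = A_s f_y = 10.16 × 60 = 609.6 kips.
a = T/(0.85 f'_c b) = 609.6/(0.85 × 2.95 × 22.1) = 11.000 in.
M_n = T(d − a/2) = 609.6 × (26.6 − 5.5) = 12862.6 kip·in = 12862.6/12 = 1071.88 kip·ft.

M_n ≈ 1070 kip·ft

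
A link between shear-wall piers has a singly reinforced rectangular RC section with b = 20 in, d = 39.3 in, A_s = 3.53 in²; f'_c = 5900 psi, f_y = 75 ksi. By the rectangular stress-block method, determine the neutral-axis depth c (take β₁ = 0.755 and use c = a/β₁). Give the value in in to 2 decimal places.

c ≈ 3.50 in

T = A_s f_y = 3.53 × 75 = 264.75 kips.
a = T/(0.85 f'_c b) = 264.75/(0.85 × 5.9 × 20) = 2.6396 in.
With β₁ = 0.755, c = a/β₁ = 2.6396/0.755 = 3.50 in.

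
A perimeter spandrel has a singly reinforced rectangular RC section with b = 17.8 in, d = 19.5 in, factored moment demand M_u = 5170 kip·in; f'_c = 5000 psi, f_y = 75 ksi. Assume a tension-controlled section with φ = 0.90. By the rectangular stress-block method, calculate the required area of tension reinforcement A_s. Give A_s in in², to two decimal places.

A_s ≈ 4.43 in²

M_n = M_u/φ = 5170/0.90 = 5744.44 kip·in.
From M_n = 0.85 f'_c a b (d − a/2):
a = d − √(d² − 2M_n/(0.85 f'_c b)) = 19.5 − √(19.5² − 2 × 5744.44/(0.85 × 5 × 17.8)) = 4.388 in.
A_s = 0.85 f'_c a b / f_y = 0.85 × 5 × 4.388 × 17.8 / 75 = 4.426 in².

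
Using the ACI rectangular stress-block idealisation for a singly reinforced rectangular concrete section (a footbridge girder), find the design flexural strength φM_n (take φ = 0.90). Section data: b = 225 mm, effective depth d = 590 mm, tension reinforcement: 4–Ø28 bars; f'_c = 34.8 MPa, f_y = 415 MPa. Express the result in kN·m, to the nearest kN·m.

φM_n ≈ 472 kN·m

A_s = 4 × 616 = 2464 mm².
T = A_s f_y = 2464 × 415 = 1022560 N = 1022.56 kN.
From C = T: a = T/(0.85 f'_c b) = 1022560/(0.85 × 34.8 × 225) = 153.64 mm.
M_n = T(d − a/2) = 1022.56 kN × (590 − 76.82) mm = 524.76 kN·m.
φM_n = 0.90 × 524.76 = 472.28 kN·m.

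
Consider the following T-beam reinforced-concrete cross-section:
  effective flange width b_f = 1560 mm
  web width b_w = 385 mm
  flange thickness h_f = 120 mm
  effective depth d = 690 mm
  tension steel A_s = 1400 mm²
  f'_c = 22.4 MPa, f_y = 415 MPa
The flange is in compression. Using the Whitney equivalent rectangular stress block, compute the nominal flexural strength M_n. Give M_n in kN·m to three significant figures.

Tension: T = A_s f_y = 1400 × 415 = 581000 N.
Try a within the flange: a = T/(0.85 f'_c b_f) = 581000/(0.85 × 22.4 × 1560) = 19.56 mm.
Since a = 19.56 ≤ h_f = 120 mm, the stress block lies entirely in the flange; analyse as a rectangular beam of width b_f.
M_n = T(d − a/2) = 581000 × (690 − 9.78) = 395.21 × 10⁶ N·mm.
M_n = 395.21 kN·m.

M_n ≈ 395 kN·m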